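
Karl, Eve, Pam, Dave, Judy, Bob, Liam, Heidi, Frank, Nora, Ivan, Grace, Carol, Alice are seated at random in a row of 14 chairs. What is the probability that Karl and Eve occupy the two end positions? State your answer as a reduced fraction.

There are 14! = 87178291200 arrangements.
Place Karl and Eve at the ends in 2 ways, arrange the remaining 12 in 12! = 479001600 ways: 2·479001600 = 958003200.
Probability = 958003200/87178291200 = 1/91.

1/91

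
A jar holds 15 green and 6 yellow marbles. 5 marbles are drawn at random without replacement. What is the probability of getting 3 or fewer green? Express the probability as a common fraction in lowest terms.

There are C(21,5) = 20349 ways to choose the 5.
Count the complement (more than 3 green): C(15,4)·C(6,1) + C(15,5)·C(6,0) = 8190 + 3003 = 11193.
Probability = 1 − 11193/20349 = 9156/20349 = 436/969.

436/969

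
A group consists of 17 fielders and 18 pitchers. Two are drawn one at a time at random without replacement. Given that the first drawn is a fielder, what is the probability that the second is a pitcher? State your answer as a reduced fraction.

9/17

After removing one fielder, 34 remain: 16 fielders and 18 pitchers.
So the probability the next is a pitcher is 18/34 = 9/17.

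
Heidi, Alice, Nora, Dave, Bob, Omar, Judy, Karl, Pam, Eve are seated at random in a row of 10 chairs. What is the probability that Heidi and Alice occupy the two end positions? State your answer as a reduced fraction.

There are 10! = 3628800 arrangements.
Place Heidi and Alice at the ends in 2 ways, arrange the remaining 8 in 8! = 40320 ways: 2·40320 = 80640.
Probability = 80640/3628800 = 1/45.

1/45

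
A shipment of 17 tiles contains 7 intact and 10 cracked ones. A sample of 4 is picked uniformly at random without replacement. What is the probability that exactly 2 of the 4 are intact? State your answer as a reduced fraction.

Total number of selections: C(17,4) = 2380.
Selections with exactly 2 intact: choose 2 of the 7 intact and 2 of the 10 cracked, C(7,2)·C(10,2) = 21·45 = 945.
Probability = 945/2380 = 27/68.

27/68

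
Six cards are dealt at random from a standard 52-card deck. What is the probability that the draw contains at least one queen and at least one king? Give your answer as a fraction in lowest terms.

718637/5089630

There are C(52,6) = 20358520 possible draws.
By inclusion-exclusion on the complements, draws missing all queens or all kings: C(48,6) + C(48,6) − C(44,6) = 12271512 + 12271512 − 7059052 = 17483972.
So draws with at least one of each: 20358520 − 17483972 = 2874548, probability 2874548/20358520 = 718637/5089630.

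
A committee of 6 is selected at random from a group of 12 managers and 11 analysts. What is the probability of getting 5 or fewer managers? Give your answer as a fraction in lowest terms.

There are C(23,6) = 100947 ways to choose the 6.
The complement is exactly 6 managers: C(12,6)·C(11,0) = 924.
Probability = 1 − 924/100947 = 100023/100947 = 433/437.

433/437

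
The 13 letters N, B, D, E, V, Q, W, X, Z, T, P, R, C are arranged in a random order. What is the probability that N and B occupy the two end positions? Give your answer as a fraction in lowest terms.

There are 13! = 6227020800 arrangements.
Place N and B at the ends in 2 ways, arrange the remaining 11 in 11! = 39916800 ways: 2·39916800 = 79833600.
Probability = 79833600/6227020800 = 1/78.

1/78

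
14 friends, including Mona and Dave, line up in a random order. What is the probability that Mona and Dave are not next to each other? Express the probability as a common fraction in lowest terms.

6/7

There are 14! = 87178291200 arrangements.
Arrangements with Mona and Dave adjacent: 2·13! = 12454041600.
So not adjacent: 87178291200 − 12454041600 = 74724249600, probability 74724249600/87178291200 = 6/7.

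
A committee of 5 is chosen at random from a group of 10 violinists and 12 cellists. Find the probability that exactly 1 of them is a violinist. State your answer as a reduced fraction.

25/133

Total number of selections: C(22,5) = 26334.
Selections with exactly 1 violinist: choose 1 of the 10 violinists and 4 of the 12 cellists, C(10,1)·C(12,4) = 10·495 = 4950.
Probability = 4950/26334 = 25/133.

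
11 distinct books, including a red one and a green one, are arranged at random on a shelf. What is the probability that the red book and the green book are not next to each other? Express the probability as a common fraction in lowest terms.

There are 11! = 39916800 arrangements.
Arrangements with the red book and the green book adjacent: 2·10! = 7257600.
So not adjacent: 39916800 − 7257600 = 32659200, probability 32659200/39916800 = 9/11.

9/11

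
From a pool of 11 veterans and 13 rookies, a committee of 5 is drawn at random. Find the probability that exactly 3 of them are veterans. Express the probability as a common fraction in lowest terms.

195/644

Total number of selections: C(24,5) = 42504.
Selections with exactly 3 veterans: choose 3 of the 11 veterans and 2 of the 13 rookies, C(11,3)·C(13,2) = 165·78 = 12870.
Probability = 12870/42504 = 195/644.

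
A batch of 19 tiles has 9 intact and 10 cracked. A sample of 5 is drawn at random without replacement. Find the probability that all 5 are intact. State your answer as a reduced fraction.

There are C(19,5) = 11628 possible selections.
Selections with all intact: C(9,5) = 126.
Probability = 126/11628 = 7/646.

7/646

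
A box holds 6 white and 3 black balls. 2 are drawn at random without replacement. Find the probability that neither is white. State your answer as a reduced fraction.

There are C(9,2) = 36 possible selections.
Selections with no white (all black): C(3,2) = 3.
Probability = 3/36 = 1/12.

1/12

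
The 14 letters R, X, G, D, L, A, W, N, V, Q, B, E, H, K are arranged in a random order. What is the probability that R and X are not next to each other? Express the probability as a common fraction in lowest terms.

6/7

There are 14! = 87178291200 arrangements.
Arrangements with R and X adjacent: 2·13! = 12454041600.
So not adjacent: 87178291200 − 12454041600 = 74724249600, probability 74724249600/87178291200 = 6/7.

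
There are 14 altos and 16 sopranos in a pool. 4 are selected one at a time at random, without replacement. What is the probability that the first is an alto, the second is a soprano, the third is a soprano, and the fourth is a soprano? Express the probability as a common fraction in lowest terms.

Multiply the conditional probabilities at each draw: 14/30 · 16/29 · 15/28 · 14/27 = 47040/657720 = 56/783.

56/783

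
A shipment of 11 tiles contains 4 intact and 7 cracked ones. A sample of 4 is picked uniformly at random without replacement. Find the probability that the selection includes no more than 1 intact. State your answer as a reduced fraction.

35/66

There are C(11,4) = 330 ways to choose the 4.
Favorable selections (no more than 1 intact): C(4,0)·C(7,4) + C(4,1)·C(7,3) = 35 + 140 = 175.
Probability = 175/330 = 35/66.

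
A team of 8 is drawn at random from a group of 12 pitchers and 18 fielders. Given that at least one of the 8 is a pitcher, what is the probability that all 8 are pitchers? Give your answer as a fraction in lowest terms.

55/645463

Work in counts. Selections with at least one pitcher: C(30,8) − C(18,8) = 5852925 − 43758 = 5809167.
Of those, selections where all 8 are pitchers: C(12,8) = 495.
Conditional probability = 495/5809167 = 55/645463.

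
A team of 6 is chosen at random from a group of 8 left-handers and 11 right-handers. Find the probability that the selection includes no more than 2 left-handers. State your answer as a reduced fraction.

There are C(19,6) = 27132 ways to choose the 6.
Favorable selections (no more than 2 left-handers): C(8,0)·C(11,6) + C(8,1)·C(11,5) + C(8,2)·C(11,4) = 462 + 3696 + 9240 = 13398.
Probability = 13398/27132 = 319/646.

319/646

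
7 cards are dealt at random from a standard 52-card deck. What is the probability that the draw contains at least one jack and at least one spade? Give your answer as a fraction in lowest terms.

There are C(52,7) = 133784560 possible draws.
By inclusion-exclusion on the complements, draws missing all jacks or all spades: C(48,7) + C(39,7) − C(36,7) = 73629072 + 15380937 − 8347680 = 80662329.
So draws with at least one of each: 133784560 − 80662329 = 53122231, probability 53122231/133784560.

53122231/133784560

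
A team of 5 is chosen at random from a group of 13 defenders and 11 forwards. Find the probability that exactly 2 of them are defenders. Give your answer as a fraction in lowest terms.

195/644

Total number of selections: C(24,5) = 42504.
Selections with exactly 2 defenders: choose 2 of the 13 defenders and 3 of the 11 forwards, C(13,2)·C(11,3) = 78·165 = 12870.
Probability = 12870/42504 = 195/644.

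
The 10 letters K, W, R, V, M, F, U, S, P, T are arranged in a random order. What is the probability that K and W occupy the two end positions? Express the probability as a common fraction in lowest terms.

There are 10! = 3628800 arrangements.
Place K and W at the ends in 2 ways, arrange the remaining 8 in 8! = 40320 ways: 2·40320 = 80640.
Probability = 80640/3628800 = 1/45.

1/45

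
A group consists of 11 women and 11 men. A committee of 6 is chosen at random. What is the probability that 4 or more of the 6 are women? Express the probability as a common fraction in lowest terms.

There are C(22,6) = 74613 ways to choose the 6.
Favorable selections (4 or more women): C(11,4)·C(11,2) + C(11,5)·C(11,1) + C(11,6)·C(11,0) = 18150 + 5082 + 462 = 23694.
Probability = 23694/74613 = 718/2261.

718/2261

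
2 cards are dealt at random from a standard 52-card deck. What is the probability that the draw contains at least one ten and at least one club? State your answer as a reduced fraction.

There are C(52,2) = 1326 possible draws.
By inclusion-exclusion on the complements, draws missing all tens or all clubs: C(48,2) + C(39,2) − C(36,2) = 1128 + 741 − 630 = 1239.
So draws with at least one of each: 1326 − 1239 = 87, probability 87/1326 = 29/442.

29/442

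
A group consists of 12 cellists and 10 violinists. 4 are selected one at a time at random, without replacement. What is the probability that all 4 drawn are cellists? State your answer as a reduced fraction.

Multiply the conditional probabilities at each draw: 12/22 · 11/21 · 10/20 · 9/19 = 11880/175560 = 9/133.

9/133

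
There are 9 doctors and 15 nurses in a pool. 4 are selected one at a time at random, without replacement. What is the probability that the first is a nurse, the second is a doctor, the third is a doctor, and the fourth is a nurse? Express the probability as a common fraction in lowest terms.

15/253

Multiply the conditional probabilities at each draw: 15/24 · 9/23 · 8/22 · 14/21 = 15120/255024 = 15/253.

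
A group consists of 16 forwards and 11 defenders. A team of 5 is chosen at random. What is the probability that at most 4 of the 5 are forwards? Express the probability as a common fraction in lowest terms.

979/1035

Total selections: C(27,5) = 80730.
The complement is exactly 5 forwards: C(16,5)·C(11,0) = 4368.
Probability = 1 − 4368/80730 = 76362/80730 = 979/1035.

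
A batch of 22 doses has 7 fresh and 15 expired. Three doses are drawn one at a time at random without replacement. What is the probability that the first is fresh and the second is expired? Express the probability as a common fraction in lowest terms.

5/22

Multiply the conditional probabilities at each draw: 7/22 · 15/21 = 105/462 = 5/22.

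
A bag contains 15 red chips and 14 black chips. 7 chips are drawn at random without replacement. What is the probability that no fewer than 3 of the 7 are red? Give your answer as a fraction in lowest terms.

11129/13340

There are C(29,7) = 1560780 ways to choose the 7.
Count the complement (fewer than 3 red): C(15,0)·C(14,7) + C(15,1)·C(14,6) + C(15,2)·C(14,5) = 3432 + 45045 + 210210 = 258687.
Probability = 1 − 258687/1560780 = 1302093/1560780 = 11129/13340.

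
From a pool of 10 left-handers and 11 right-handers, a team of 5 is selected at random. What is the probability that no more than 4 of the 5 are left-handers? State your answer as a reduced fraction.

Total selections: C(21,5) = 20349.
The complement is exactly 5 left-handers: C(10,5)·C(11,0) = 252.
Probability = 1 − 252/20349 = 20097/20349 = 319/323.

319/323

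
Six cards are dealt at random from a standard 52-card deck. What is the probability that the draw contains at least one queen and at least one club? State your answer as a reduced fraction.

There are C(52,6) = 20358520 possible draws.
By inclusion-exclusion on the complements, draws missing all queens or all clubs: C(48,6) + C(39,6) − C(36,6) = 12271512 + 3262623 − 1947792 = 13586343.
So draws with at least one of each: 20358520 − 13586343 = 6772177, probability 6772177/20358520.

6772177/20358520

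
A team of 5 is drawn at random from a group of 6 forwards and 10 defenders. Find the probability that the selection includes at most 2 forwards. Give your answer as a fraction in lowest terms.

Total selections: C(16,5) = 4368.
Favorable selections (at most 2 forwards): C(6,0)·C(10,5) + C(6,1)·C(10,4) + C(6,2)·C(10,3) = 252 + 1260 + 1800 = 3312.
Probability = 3312/4368 = 69/91.

69/91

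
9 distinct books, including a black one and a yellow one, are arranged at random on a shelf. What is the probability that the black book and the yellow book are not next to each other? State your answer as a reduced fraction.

7/9

There are 9! = 362880 arrangements.
Arrangements with the black book and the yellow book adjacent: 2·8! = 80640.
So not adjacent: 362880 − 80640 = 282240, probability 282240/362880 = 7/9.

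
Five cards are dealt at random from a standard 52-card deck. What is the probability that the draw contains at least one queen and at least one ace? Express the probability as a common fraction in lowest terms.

There are C(52,5) = 2598960 possible draws.
By inclusion-exclusion on the complements, draws missing all queens or all aces: C(48,5) + C(48,5) − C(44,5) = 1712304 + 1712304 − 1086008 = 2338600.
So draws with at least one of each: 2598960 − 2338600 = 260360, probability 260360/2598960 = 6509/64974.

6509/64974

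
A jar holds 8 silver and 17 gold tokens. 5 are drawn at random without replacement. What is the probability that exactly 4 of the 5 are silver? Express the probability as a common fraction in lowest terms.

Total number of selections: C(25,5) = 53130.
Selections with exactly 4 silver: choose 4 of the 8 silver and 1 of the 17 gold, C(8,4)·C(17,1) = 70·17 = 1190.
Probability = 1190/53130 = 17/759.

17/759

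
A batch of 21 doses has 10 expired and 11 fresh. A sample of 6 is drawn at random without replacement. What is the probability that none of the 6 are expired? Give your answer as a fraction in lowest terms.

There are C(21,6) = 54264 possible selections.
Selections with no expired (all fresh): C(11,6) = 462.
Probability = 462/54264 = 11/1292.

11/1292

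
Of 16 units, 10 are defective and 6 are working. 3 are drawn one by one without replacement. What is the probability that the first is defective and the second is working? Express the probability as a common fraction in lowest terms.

1/4

Multiply the conditional probabilities at each draw: 10/16 · 6/15 = 60/240 = 1/4.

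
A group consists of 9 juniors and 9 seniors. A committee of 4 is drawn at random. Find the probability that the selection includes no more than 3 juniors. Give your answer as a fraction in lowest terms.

There are C(18,4) = 3060 ways to choose the 4.
The complement is exactly 4 juniors: C(9,4)·C(9,0) = 126.
Probability = 1 − 126/3060 = 2934/3060 = 163/170.

163/170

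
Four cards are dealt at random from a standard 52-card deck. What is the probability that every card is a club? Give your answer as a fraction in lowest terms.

There are C(52,4) = 270725 possible 4-card hands.
Hands that are all clubs: C(13,4) = 715.
Probability = 715/270725 = 11/4165.

11/4165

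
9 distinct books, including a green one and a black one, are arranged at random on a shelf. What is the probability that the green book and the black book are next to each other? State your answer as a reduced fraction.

2/9

There are 9! = 362880 arrangements.
Treat the green book and the black book as a block: 8! arrangements of the blocks × 2 orders within the block = 2·40320 = 80640.
Probability = 80640/362880 = 2/9.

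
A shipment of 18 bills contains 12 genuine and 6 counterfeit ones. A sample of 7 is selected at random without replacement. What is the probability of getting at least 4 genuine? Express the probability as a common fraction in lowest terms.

781/884

There are C(18,7) = 31824 ways to choose the 7.
Count the complement (fewer than 4 genuine): C(12,1)·C(6,6) + C(12,2)·C(6,5) + C(12,3)·C(6,4) = 12 + 396 + 3300 = 3708.
Probability = 1 − 3708/31824 = 28116/31824 = 781/884.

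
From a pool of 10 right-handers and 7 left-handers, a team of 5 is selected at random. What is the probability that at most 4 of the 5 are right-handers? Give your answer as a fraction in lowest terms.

212/221

Total selections: C(17,5) = 6188.
The complement is exactly 5 right-handers: C(10,5)·C(7,0) = 252.
Probability = 1 − 252/6188 = 5936/6188 = 212/221.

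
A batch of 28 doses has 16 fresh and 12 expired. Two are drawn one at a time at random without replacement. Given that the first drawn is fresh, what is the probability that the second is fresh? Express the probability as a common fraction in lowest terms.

5/9

After removing one fresh, 27 remain: 15 fresh and 12 expired.
So the probability the next is fresh is 15/27 = 5/9.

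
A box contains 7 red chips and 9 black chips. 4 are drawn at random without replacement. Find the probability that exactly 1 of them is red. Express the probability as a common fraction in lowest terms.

Total number of selections: C(16,4) = 1820.
Selections with exactly 1 red: choose 1 of the 7 red and 3 of the 9 black, C(7,1)·C(9,3) = 7·84 = 588.
Probability = 588/1820 = 21/65.

21/65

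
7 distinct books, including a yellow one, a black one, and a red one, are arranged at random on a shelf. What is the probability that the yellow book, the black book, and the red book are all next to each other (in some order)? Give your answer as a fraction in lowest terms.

1/7

There are 7! = 5040 arrangements.
Treat the three as one block: 5! placements × 3! orders within the block = 120·6 = 720.
Probability = 720/5040 = 1/7.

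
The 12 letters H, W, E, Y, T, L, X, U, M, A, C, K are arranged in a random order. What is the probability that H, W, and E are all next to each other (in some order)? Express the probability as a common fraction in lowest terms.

There are 12! = 479001600 arrangements.
Treat the three as one block: 10! placements × 3! orders within the block = 3628800·6 = 21772800.
Probability = 21772800/479001600 = 1/22.

1/22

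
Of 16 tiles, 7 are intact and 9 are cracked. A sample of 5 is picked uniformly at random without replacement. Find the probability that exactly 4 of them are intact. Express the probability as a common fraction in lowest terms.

15/208

The sample space is all 5-subsets of the 16: C(16,5) = 4368.
Selections with exactly 4 intact: choose 4 of the 7 intact and 1 of the 9 cracked, C(7,4)·C(9,1) = 35·9 = 315.
Probability = 315/4368 = 15/208.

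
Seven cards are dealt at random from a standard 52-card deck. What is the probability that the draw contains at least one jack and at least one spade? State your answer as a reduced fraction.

There are C(52,7) = 133784560 possible draws.
By inclusion-exclusion on the complements, draws missing all jacks or all spades: C(48,7) + C(39,7) − C(36,7) = 73629072 + 15380937 − 8347680 = 80662329.
So draws with at least one of each: 133784560 − 80662329 = 53122231, probability 53122231/133784560.

53122231/133784560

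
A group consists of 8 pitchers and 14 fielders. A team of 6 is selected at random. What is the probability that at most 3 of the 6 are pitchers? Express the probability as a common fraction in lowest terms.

169/187

There are C(22,6) = 74613 ways to choose the 6.
Count the complement (more than 3 pitchers): C(8,4)·C(14,2) + C(8,5)·C(14,1) + C(8,6)·C(14,0) = 6370 + 784 + 28 = 7182.
Probability = 1 − 7182/74613 = 67431/74613 = 169/187.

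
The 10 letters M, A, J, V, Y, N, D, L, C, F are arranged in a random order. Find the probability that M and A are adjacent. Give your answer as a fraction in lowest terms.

There are 10! = 3628800 arrangements.
Treat M and A as a block: 9! arrangements of the blocks × 2 orders within the block = 2·362880 = 725760.
Probability = 725760/3628800 = 1/5.

1/5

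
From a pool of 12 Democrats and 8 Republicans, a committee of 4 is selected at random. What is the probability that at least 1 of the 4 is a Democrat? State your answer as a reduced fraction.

955/969

Total selections: C(20,4) = 4845.
The complement is all 4 are Republicans: C(8,4) = 70.
Probability = 1 − 70/4845 = 4775/4845 = 955/969.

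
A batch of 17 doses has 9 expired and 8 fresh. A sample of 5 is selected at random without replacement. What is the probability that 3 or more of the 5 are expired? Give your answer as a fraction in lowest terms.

249/442

There are C(17,5) = 6188 ways to choose the 5.
Favorable selections (3 or more expired): C(9,3)·C(8,2) + C(9,4)·C(8,1) + C(9,5)·C(8,0) = 2352 + 1008 + 126 = 3486.
Probability = 3486/6188 = 249/442.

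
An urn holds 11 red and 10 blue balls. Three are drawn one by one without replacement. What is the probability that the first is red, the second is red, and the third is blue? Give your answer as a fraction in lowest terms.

55/399

Multiply the conditional probabilities at each draw: 11/21 · 10/20 · 10/19 = 1100/7980 = 55/399.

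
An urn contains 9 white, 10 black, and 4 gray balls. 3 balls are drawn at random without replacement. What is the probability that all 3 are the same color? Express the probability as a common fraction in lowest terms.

208/1771

There are C(23,3) = 1771 ways to draw 3 balls.
All same color: C(9,3) + C(10,3) + C(4,3) = 84 + 120 + 4 = 208.
Probability = 208/1771.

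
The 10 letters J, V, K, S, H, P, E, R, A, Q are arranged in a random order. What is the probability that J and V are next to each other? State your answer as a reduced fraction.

1/5

There are 10! = 3628800 arrangements.
Treat J and V as a block: 9! arrangements of the blocks × 2 orders within the block = 2·362880 = 725760.
Probability = 725760/3628800 = 1/5.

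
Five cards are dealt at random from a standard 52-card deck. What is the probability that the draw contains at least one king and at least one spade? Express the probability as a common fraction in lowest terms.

There are C(52,5) = 2598960 possible draws.
By inclusion-exclusion on the complements, draws missing all kings or all spades: C(48,5) + C(39,5) − C(36,5) = 1712304 + 575757 − 376992 = 1911069.
So draws with at least one of each: 2598960 − 1911069 = 687891, probability 687891/2598960 = 229297/866320.

229297/866320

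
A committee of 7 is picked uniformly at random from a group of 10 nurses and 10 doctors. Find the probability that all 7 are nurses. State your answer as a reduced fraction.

There are C(20,7) = 77520 possible selections.
Selections with all nurses: C(10,7) = 120.
Probability = 120/77520 = 1/646.

1/646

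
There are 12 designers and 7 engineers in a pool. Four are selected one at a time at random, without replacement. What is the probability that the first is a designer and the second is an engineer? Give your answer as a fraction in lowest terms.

14/57

Multiply the conditional probabilities at each draw: 12/19 · 7/18 = 84/342 = 14/57.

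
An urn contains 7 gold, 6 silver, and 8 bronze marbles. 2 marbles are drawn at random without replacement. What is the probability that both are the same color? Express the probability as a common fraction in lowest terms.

There are C(21,2) = 210 ways to draw 2 marbles.
All same color: C(7,2) + C(6,2) + C(8,2) = 21 + 15 + 28 = 64.
Probability = 64/210 = 32/105.

32/105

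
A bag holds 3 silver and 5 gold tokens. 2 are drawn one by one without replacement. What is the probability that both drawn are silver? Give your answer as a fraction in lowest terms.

3/28

Multiply the conditional probabilities at each draw: 3/8 · 2/7 = 6/56 = 3/28.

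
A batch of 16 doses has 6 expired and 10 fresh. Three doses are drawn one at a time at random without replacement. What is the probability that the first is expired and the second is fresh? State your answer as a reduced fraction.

Multiply the conditional probabilities at each draw: 6/16 · 10/15 = 60/240 = 1/4.

1/4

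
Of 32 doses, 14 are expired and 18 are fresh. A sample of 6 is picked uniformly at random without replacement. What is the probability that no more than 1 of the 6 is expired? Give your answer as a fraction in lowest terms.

There are C(32,6) = 906192 ways to choose the 6.
Favorable selections (no more than 1 expired): C(14,0)·C(18,6) + C(14,1)·C(18,5) = 18564 + 119952 = 138516.
Probability = 138516/906192 = 1649/10788.

1649/10788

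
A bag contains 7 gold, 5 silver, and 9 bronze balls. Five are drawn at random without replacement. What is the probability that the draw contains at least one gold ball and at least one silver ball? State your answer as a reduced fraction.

There are C(21,5) = 20349 possible draws.
By inclusion-exclusion on the complements, draws missing all gold or all silver: C(14,5) + C(16,5) − C(9,5) = 2002 + 4368 − 126 = 6244.
So draws with at least one of each: 20349 − 6244 = 14105, probability 14105/20349 = 2015/2907.

2015/2907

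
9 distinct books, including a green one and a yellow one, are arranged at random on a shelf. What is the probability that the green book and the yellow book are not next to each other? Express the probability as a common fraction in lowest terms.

7/9

There are 9! = 362880 arrangements.
Arrangements with the green book and the yellow book adjacent: 2·8! = 80640.
So not adjacent: 362880 − 80640 = 282240, probability 282240/362880 = 7/9.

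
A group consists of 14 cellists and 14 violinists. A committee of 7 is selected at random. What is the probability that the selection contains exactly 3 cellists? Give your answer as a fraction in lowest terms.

There are C(28,7) = 1184040 ways to choose 7 from 28.
Selections with exactly 3 cellists: choose 3 of the 14 cellists and 4 of the 14 violinists, C(14,3)·C(14,4) = 364·1001 = 364364.
Probability = 364364/1184040 = 637/2070.

637/2070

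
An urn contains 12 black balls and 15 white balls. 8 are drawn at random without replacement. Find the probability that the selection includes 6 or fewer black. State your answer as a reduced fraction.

Total selections: C(27,8) = 2220075.
Count the complement (more than 6 black): C(12,7)·C(15,1) + C(12,8)·C(15,0) = 11880 + 495 = 12375.
Probability = 1 − 12375/2220075 = 2207700/2220075 = 892/897.

892/897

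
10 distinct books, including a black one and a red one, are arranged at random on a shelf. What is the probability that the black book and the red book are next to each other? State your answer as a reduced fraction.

1/5

There are 10! = 3628800 arrangements.
Treat the black book and the red book as a block: 9! arrangements of the blocks × 2 orders within the block = 2·362880 = 725760.
Probability = 725760/3628800 = 1/5.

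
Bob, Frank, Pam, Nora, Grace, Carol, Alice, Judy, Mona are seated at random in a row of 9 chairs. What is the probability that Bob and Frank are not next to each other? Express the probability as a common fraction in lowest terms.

7/9

There are 9! = 362880 arrangements.
Arrangements with Bob and Frank adjacent: 2·8! = 80640.
So not adjacent: 362880 − 80640 = 282240, probability 282240/362880 = 7/9.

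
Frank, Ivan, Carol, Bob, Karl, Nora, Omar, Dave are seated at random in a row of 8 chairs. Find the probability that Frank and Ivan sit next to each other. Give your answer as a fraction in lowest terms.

There are 8! = 40320 arrangements.
Treat Frank and Ivan as a block: 7! arrangements of the blocks × 2 orders within the block = 2·5040 = 10080.
Probability = 10080/40320 = 1/4.

1/4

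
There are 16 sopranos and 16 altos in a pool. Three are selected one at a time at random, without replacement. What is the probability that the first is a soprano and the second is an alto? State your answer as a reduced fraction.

8/31

Multiply the conditional probabilities at each draw: 16/32 · 16/31 = 256/992 = 8/31.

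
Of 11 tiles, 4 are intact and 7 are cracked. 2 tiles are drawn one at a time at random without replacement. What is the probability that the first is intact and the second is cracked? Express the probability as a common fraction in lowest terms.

14/55

Multiply the conditional probabilities at each draw: 4/11 · 7/10 = 28/110 = 14/55.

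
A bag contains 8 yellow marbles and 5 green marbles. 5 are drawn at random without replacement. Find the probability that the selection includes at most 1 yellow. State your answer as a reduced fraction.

41/1287

Total selections: C(13,5) = 1287.
Favorable selections (at most 1 yellow): C(8,0)·C(5,5) + C(8,1)·C(5,4) = 1 + 40 = 41.
Probability = 41/1287.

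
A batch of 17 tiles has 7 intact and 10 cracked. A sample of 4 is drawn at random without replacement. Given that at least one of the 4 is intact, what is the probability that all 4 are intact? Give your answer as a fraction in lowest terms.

Work in counts. Selections with at least one intact: C(17,4) − C(10,4) = 2380 − 210 = 2170.
Of those, selections where all 4 are intact: C(7,4) = 35.
Conditional probability = 35/2170 = 1/62.

1/62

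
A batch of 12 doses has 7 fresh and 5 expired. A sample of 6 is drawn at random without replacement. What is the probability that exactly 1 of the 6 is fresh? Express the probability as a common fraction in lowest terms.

1/132

There are C(12,6) = 924 ways to choose 6 from 12.
Selections with exactly 1 fresh: choose 1 of the 7 fresh and 5 of the 5 expired, C(7,1)·C(5,5) = 7·1 = 7.
Probability = 7/924 = 1/132.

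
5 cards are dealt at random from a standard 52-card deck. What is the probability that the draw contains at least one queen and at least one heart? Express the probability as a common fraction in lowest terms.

229297/866320

There are C(52,5) = 2598960 possible draws.
By inclusion-exclusion on the complements, draws missing all queens or all hearts: C(48,5) + C(39,5) − C(36,5) = 1712304 + 575757 − 376992 = 1911069.
So draws with at least one of each: 2598960 − 1911069 = 687891, probability 687891/2598960 = 229297/866320.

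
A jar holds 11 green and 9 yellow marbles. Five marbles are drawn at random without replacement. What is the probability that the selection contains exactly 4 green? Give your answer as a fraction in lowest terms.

495/2584

Total number of selections: C(20,5) = 15504.
Selections with exactly 4 green: choose 4 of the 11 green and 1 of the 9 yellow, C(11,4)·C(9,1) = 330·9 = 2970.
Probability = 2970/15504 = 495/2584.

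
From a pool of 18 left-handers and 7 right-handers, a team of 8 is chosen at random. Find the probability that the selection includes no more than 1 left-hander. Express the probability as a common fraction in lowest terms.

2/120175

There are C(25,8) = 1081575 ways to choose the 8.
Favorable selections (no more than 1 left-hander): C(18,1)·C(7,7) = 18.
Probability = 18/1081575 = 2/120175.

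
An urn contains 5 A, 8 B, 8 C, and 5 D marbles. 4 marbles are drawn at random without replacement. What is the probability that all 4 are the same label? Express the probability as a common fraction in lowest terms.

3/299

There are C(26,4) = 14950 ways to draw 4 marbles.
All same label: C(5,4) + C(8,4) + C(8,4) + C(5,4) = 5 + 70 + 70 + 5 = 150.
Probability = 150/14950 = 3/299.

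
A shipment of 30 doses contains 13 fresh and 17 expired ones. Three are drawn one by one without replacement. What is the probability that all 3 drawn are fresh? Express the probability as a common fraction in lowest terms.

Multiply the conditional probabilities at each draw: 13/30 · 12/29 · 11/28 = 1716/24360 = 143/2030.

143/2030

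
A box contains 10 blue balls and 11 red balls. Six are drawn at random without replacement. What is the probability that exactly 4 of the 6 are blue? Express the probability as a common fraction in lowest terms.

There are C(21,6) = 54264 ways to choose 6 from 21.
Selections with exactly 4 blue: choose 4 of the 10 blue and 2 of the 11 red, C(10,4)·C(11,2) = 210·55 = 11550.
Probability = 11550/54264 = 275/1292.

275/1292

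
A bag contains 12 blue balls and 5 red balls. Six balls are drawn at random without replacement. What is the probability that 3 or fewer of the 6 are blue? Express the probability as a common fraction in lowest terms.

1271/6188

Total selections: C(17,6) = 12376.
Favorable selections (3 or fewer blue): C(12,1)·C(5,5) + C(12,2)·C(5,4) + C(12,3)·C(5,3) = 12 + 330 + 2200 = 2542.
Probability = 2542/12376 = 1271/6188.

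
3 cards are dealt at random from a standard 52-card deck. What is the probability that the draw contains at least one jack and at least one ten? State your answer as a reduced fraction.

There are C(52,3) = 22100 possible draws.
By inclusion-exclusion on the complements, draws missing all jacks or all tens: C(48,3) + C(48,3) − C(44,3) = 17296 + 17296 − 13244 = 21348.
So draws with at least one of each: 22100 − 21348 = 752, probability 752/22100 = 188/5525.

188/5525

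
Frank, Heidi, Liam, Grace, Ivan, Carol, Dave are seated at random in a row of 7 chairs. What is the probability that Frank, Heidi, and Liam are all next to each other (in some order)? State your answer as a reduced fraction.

There are 7! = 5040 arrangements.
Treat the three as one block: 5! placements × 3! orders within the block = 120·6 = 720.
Probability = 720/5040 = 1/7.

1/7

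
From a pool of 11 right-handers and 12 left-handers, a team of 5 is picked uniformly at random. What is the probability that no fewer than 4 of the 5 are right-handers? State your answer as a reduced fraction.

There are C(23,5) = 33649 ways to choose the 5.
Favorable selections (no fewer than 4 right-handers): C(11,4)·C(12,1) + C(11,5)·C(12,0) = 3960 + 462 = 4422.
Probability = 4422/33649 = 402/3059.

402/3059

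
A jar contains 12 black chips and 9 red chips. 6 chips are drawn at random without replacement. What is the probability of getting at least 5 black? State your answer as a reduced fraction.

671/4522

Total selections: C(21,6) = 54264.
Favorable selections (at least 5 black): C(12,5)·C(9,1) + C(12,6)·C(9,0) = 7128 + 924 = 8052.
Probability = 8052/54264 = 671/4522.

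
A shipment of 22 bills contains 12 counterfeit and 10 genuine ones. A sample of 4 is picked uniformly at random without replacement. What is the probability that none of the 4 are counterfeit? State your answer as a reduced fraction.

6/209

There are C(22,4) = 7315 possible selections.
Selections with no counterfeit (all genuine): C(10,4) = 210.
Probability = 210/7315 = 6/209.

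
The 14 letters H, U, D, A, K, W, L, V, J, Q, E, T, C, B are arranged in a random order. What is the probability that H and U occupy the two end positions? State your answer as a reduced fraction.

1/91

There are 14! = 87178291200 arrangements.
Place H and U at the ends in 2 ways, arrange the remaining 12 in 12! = 479001600 ways: 2·479001600 = 958003200.
Probability = 958003200/87178291200 = 1/91.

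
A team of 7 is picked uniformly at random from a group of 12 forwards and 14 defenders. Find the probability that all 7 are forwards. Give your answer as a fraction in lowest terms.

9/7475

There are C(26,7) = 657800 possible selections.
Selections with all forwards: C(12,7) = 792.
Probability = 792/657800 = 9/7475.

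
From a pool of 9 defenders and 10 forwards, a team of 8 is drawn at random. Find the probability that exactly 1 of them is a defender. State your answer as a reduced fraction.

Total number of selections: C(19,8) = 75582.
Selections with exactly 1 defender: choose 1 of the 9 defenders and 7 of the 10 forwards, C(9,1)·C(10,7) = 9·120 = 1080.
Probability = 1080/75582 = 60/4199.

60/4199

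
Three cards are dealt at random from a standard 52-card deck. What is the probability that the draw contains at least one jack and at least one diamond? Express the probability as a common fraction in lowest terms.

There are C(52,3) = 22100 possible draws.
By inclusion-exclusion on the complements, draws missing all jacks or all diamonds: C(48,3) + C(39,3) − C(36,3) = 17296 + 9139 − 7140 = 19295.
So draws with at least one of each: 22100 − 19295 = 2805, probability 2805/22100 = 33/260.

33/260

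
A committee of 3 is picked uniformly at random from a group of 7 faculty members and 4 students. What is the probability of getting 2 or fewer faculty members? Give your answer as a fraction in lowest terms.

26/33

There are C(11,3) = 165 ways to choose the 3.
The complement is exactly 3 faculty members: C(7,3)·C(4,0) = 35.
Probability = 1 − 35/165 = 130/165 = 26/33.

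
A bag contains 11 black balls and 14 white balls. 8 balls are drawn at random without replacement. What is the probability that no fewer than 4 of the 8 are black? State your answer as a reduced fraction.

661/1311

Total selections: C(25,8) = 1081575.
Count the complement (fewer than 4 black): C(11,0)·C(14,8) + C(11,1)·C(14,7) + C(11,2)·C(14,6) + C(11,3)·C(14,5) = 3003 + 37752 + 165165 + 330330 = 536250.
Probability = 1 − 536250/1081575 = 545325/1081575 = 661/1311.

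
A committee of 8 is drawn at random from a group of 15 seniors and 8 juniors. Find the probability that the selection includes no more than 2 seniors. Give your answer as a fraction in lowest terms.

3061/490314

Total selections: C(23,8) = 490314.
Favorable selections (no more than 2 seniors): C(15,0)·C(8,8) + C(15,1)·C(8,7) + C(15,2)·C(8,6) = 1 + 120 + 2940 = 3061.
Probability = 3061/490314.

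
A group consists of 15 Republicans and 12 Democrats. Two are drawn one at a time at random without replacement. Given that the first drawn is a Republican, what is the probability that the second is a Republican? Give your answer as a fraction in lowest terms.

After removing one Republican, 26 remain: 14 Republicans and 12 Democrats.
So the probability the next is a Republican is 14/26 = 7/13.

7/13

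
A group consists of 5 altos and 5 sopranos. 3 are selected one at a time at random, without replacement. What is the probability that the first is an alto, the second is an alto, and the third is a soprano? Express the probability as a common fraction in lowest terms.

Multiply the conditional probabilities at each draw: 5/10 · 4/9 · 5/8 = 100/720 = 5/36.

5/36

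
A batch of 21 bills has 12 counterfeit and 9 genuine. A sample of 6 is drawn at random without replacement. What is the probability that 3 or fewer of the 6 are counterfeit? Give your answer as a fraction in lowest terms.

169/323

Total selections: C(21,6) = 54264.
Favorable selections (3 or fewer counterfeit): C(12,0)·C(9,6) + C(12,1)·C(9,5) + C(12,2)·C(9,4) + C(12,3)·C(9,3) = 84 + 1512 + 8316 + 18480 = 28392.
Probability = 28392/54264 = 169/323.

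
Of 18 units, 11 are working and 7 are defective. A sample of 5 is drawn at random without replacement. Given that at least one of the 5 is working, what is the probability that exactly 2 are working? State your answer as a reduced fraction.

Work in counts. Selections with at least one working: C(18,5) − C(7,5) = 8568 − 21 = 8547.
Of those, selections where exactly 2 are working: C(11,2)·C(7,3) = 55·35 = 1925.
Conditional probability = 1925/8547 = 25/111.

25/111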